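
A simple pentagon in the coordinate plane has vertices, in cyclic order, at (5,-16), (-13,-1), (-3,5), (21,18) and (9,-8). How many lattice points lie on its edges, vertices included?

12

The number of boundary lattice points is Σ gcd(|Δx|,|Δy|) = gcd(18,15) + gcd(10,6) + gcd(24,13) + gcd(12,26) + gcd(4,8) = 3+2+1+2+4 = 12.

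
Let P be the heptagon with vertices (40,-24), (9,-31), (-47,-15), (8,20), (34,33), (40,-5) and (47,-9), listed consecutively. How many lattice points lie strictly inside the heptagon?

3103

The shoelace formula gives twice the area as |[40·(-31) − 9·(-24)] + [9·(-15) − (-47)·(-31)] + [(-47)·20 − 8·(-15)] + [8·33 − 34·20] + [34·(-5) − 40·33] + [40·(-9) − 47·(-5)] + [47·(-24) − 40·(-9)]| = 6235, so the area is 3117.5.
The number of boundary lattice points is Σ gcd(|Δx|,|Δy|) = gcd(31,7) + gcd(56,16) + gcd(55,35) + gcd(26,13) + gcd(6,38) + gcd(7,4) + gcd(7,15) = 1+8+5+13+2+1+1 = 31.
Pick's theorem gives I = A − B/2 + 1 = 3117.5 − 31/2 + 1 = 3103.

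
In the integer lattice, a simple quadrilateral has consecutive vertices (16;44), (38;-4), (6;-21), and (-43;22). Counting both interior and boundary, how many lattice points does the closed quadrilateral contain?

2766

By the shoelace formula, twice the signed area is |[16·(-4) − 38·44] + [38·(-21) − 6·(-4)] + [6·22 − (-43)·(-21)] + [(-43)·44 − 16·22]| = 5525, so the area is 2762.5.
Summing gcd(|Δx|,|Δy|) over the edges gives the boundary count: gcd(22,48) + gcd(32,17) + gcd(49,43) + gcd(59,22) = 2+1+1+1 = 5.
Pick's theorem gives I = A − B/2 + 1 = 2762.5 − 5/2 + 1 = 2761, so the closed region contains I + B = 2761 + 5 = 2766 lattice points.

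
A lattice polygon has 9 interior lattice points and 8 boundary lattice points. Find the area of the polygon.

Pick's theorem states A = I + B/2 − 1, so A = 9 + 8/2 − 1 = 12.

12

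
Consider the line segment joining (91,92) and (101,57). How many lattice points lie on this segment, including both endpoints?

The number of lattice points on a segment between lattice points is gcd(|Δx|,|Δy|) + 1 = gcd(10,35) + 1 = 5 + 1 = 6.

6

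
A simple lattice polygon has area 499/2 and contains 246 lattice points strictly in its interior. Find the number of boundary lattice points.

9

Pick's theorem gives A = I + B/2 − 1, so B = 2(A − I + 1) = 2(499/2 − 246 + 1) = 9.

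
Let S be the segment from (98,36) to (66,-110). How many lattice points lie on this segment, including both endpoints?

The number of lattice points on a segment between lattice points is gcd(|Δx|,|Δy|) + 1 = gcd(32,146) + 1 = 2 + 1 = 3.

3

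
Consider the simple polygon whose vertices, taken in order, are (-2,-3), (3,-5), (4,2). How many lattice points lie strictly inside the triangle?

By the shoelace formula, twice the signed area is |[(-2)·(-5) − 3·(-3)] + [3·2 − 4·(-5)] + [4·(-3) − (-2)·2]| = 37, so the area is 18.5.
The number of boundary lattice points is Σ gcd(|Δx|,|Δy|) = gcd(5,2) + gcd(1,7) + gcd(6,5) = 1+1+1 = 3.
By Pick's theorem A = I + B/2 − 1, so I = 18.5 − 3/2 + 1 = 18.

18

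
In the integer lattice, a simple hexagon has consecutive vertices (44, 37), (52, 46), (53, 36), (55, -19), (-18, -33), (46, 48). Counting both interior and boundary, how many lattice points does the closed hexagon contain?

By the shoelace formula, twice the signed area is |(44·46 − 52·37) + (52·36 − 53·46) + (53·(-19) − 55·36) + (55·(-33) − (-18)·(-19)) + ((-18)·48 − 46·(-33)) + (46·37 − 44·48)| = 5366, so the area is 2683.
Along each edge there are gcd(|Δx|,|Δy|)+1 lattice points, so counting each shared vertex once the boundary has gcd(8,9) + gcd(1,10) + gcd(2,55) + gcd(73,14) + gcd(64,81) + gcd(2,11) = 1+1+1+1+1+1 = 6.
Pick's theorem gives I = A − B/2 + 1 = 2683 − 6/2 + 1 = 2681, so the closed region contains I + B = 2681 + 6 = 2687 lattice points.

2687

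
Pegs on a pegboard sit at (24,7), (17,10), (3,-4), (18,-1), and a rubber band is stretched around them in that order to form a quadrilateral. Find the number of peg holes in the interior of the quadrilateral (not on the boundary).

112

The shoelace formula gives twice the area as |[24·10 − 17·7] + [17·(-4) − 3·10] + [3·(-1) − 18·(-4)] + [18·7 − 24·(-1)]| = 242, so the area is 121.
The number of boundary lattice points is Σ gcd(|Δx|,|Δy|) = gcd(7,3) + gcd(14,14) + gcd(15,3) + gcd(6,8) = 1+14+3+2 = 20.
Pick's theorem gives I = A − B/2 + 1 = 121 − 20/2 + 1 = 112.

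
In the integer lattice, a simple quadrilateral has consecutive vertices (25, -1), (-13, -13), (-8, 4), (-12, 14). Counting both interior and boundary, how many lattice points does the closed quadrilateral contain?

The shoelace formula gives twice the area as |[25·(-13) − (-13)·(-1)] + [(-13)·4 − (-8)·(-13)] + [(-8)·14 − (-12)·4] + [(-12)·(-1) − 25·14]| = 896, so the area is 448.
The number of boundary lattice points is Σ gcd(|Δx|,|Δy|) = gcd(38,12) + gcd(5,17) + gcd(4,10) + gcd(37,15) = 2+1+2+1 = 6.
Pick's theorem gives I = A − B/2 + 1 = 448 − 6/2 + 1 = 446, so the closed region contains I + B = 446 + 6 = 452 lattice points.

452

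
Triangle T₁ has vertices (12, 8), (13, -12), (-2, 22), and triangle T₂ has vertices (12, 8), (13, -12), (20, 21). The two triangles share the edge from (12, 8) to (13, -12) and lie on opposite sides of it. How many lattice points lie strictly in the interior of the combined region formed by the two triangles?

The union is the simple quadrilateral with vertices (12, 8), (-2, 22), (13, -12), (20, 21) in order.
By the shoelace formula, twice the signed area is |(12·22 − (-2)·8) + ((-2)·(-12) − 13·22) + (13·21 − 20·(-12)) + (20·8 − 12·21)| = 439, so the area is 439/2.
The number of boundary lattice points is Σ gcd(|Δx|,|Δy|) = gcd(14,14) + gcd(15,34) + gcd(7,33) + gcd(8,13) = 14+1+1+1 = 17.
By Pick's theorem I = A − B/2 + 1 = 439/2 − 17/2 + 1 = 212.

212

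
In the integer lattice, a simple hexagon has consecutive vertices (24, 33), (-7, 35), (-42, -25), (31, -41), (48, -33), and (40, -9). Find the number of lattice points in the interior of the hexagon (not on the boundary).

The shoelace formula gives twice the area as |[24·35 − (-7)·33] + [(-7)·(-25) − (-42)·35] + [(-42)·(-41) − 31·(-25)] + [31·(-33) − 48·(-41)] + [48·(-9) − 40·(-33)] + [40·33 − 24·(-9)]| = 8582, so the area is 4291.
The number of boundary lattice points is Σ gcd(|Δx|,|Δy|) = gcd(31,2) + gcd(35,60) + gcd(73,16) + gcd(17,8) + gcd(8,24) + gcd(16,42) = 1+5+1+1+8+2 = 18.
By Pick's theorem A = I + B/2 − 1, so I = 4291 − 18/2 + 1 = 4283.

4283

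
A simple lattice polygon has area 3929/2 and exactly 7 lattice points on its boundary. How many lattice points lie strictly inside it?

1962

Pick's theorem A = I + B/2 − 1 rearranges to I = A − B/2 + 1 = 3929/2 − 7/2 + 1 = 1962.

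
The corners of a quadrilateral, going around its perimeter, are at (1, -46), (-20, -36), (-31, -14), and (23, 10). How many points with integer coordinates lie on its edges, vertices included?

20

Summing gcd(|Δx|,|Δy|) over the edges gives the boundary count: gcd(21,10) + gcd(11,22) + gcd(54,24) + gcd(22,56) = 1+11+6+2 = 20.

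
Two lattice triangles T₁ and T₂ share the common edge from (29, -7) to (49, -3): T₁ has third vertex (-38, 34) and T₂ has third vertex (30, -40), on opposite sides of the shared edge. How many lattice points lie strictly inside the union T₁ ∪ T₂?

The union is the simple quadrilateral with vertices (29, -7), (-38, 34), (49, -3), (30, -40) in order.
By the shoelace formula, twice the signed area is |[29·34 − (-38)·(-7)] + [(-38)·(-3) − 49·34] + [49·(-40) − 30·(-3)] + [30·(-7) − 29·(-40)]| = 1752, so the area is 876.
The number of boundary lattice points is Σ gcd(|Δx|,|Δy|) = gcd(67,41) + gcd(87,37) + gcd(19,37) + gcd(1,33) = 1+1+1+1 = 4.
By Pick's theorem I = A − B/2 + 1 = 876 − 4/2 + 1 = 875.

875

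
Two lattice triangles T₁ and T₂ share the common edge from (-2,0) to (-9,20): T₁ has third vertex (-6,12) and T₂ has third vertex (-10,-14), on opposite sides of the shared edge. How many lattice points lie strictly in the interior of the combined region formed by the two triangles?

128

The union is the simple quadrilateral with vertices (-2,0), (-6,12), (-9,20), (-10,-14) in order.
By the shoelace formula, twice the signed area is |[(-2)·12 − (-6)·0] + [(-6)·20 − (-9)·12] + [(-9)·(-14) − (-10)·20] + [(-10)·0 − (-2)·(-14)]| = 262, so the area is 131.
Along each edge there are gcd(|Δx|,|Δy|)+1 lattice points, so counting each shared vertex once the boundary has gcd(4,12) + gcd(3,8) + gcd(1,34) + gcd(8,14) = 4+1+1+2 = 8.
By Pick's theorem I = A − B/2 + 1 = 131 − 8/2 + 1 = 128.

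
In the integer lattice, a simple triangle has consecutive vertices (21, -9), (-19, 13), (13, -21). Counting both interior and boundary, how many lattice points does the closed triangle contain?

The shoelace formula gives twice the area as |(21·13 − (-19)·(-9)) + ((-19)·(-21) − 13·13) + (13·(-9) − 21·(-21))| = 656, so the area is 328.
The number of boundary lattice points is Σ gcd(|Δx|,|Δy|) = gcd(40,22) + gcd(32,34) + gcd(8,12) = 2+2+4 = 8.
Pick's theorem gives I = A − B/2 + 1 = 328 − 8/2 + 1 = 325, so the closed region contains I + B = 325 + 8 = 333 lattice points.

333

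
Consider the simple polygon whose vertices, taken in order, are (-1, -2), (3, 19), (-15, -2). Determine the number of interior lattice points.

The shoelace formula gives twice the area as |((-1)·19 − 3·(-2)) + (3·(-2) − (-15)·19) + ((-15)·(-2) − (-1)·(-2))| = 294, so the area is 147.
The number of boundary lattice points is Σ gcd(|Δx|,|Δy|) = gcd(4,21) + gcd(18,21) + gcd(14,0) = 1+3+14 = 18.
Pick's theorem gives I = A − B/2 + 1 = 147 − 18/2 + 1 = 139.

139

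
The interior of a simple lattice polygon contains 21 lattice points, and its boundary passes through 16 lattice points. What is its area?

28

Pick's theorem states A = I + B/2 − 1, so A = 21 + 16/2 − 1 = 28.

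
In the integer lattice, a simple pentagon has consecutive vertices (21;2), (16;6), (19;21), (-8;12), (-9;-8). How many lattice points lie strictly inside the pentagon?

506

Using the shoelace formula, 2A = |[21·6 − 16·2] + [16·21 − 19·6] + [19·12 − (-8)·21] + [(-8)·(-8) − (-9)·12] + [(-9)·2 − 21·(-8)]| = 1034, so the area is 517.
Summing gcd(|Δx|,|Δy|) over the edges gives the boundary count: gcd(5,4) + gcd(3,15) + gcd(27,9) + gcd(1,20) + gcd(30,10) = 1+3+9+1+10 = 24.
By Pick's theorem A = I + B/2 − 1, so I = 517 − 24/2 + 1 = 506.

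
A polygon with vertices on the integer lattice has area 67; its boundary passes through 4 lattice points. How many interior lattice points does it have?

66

Pick's theorem A = I + B/2 − 1 rearranges to I = A − B/2 + 1 = 67 − 4/2 + 1 = 66.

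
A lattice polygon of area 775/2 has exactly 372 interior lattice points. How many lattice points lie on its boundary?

33

Pick's theorem gives A = I + B/2 − 1, so B = 2(A − I + 1) = 2(775/2 − 372 + 1) = 33.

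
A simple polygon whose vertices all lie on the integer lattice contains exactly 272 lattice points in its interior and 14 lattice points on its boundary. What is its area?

278

By Pick's theorem, A = I + B/2 − 1 = 272 + 14/2 − 1 = 278.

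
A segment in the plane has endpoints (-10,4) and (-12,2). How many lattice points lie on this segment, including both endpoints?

The number of lattice points on a segment between lattice points is gcd(|Δx|,|Δy|) + 1 = gcd(2,2) + 1 = 2 + 1 = 3.

3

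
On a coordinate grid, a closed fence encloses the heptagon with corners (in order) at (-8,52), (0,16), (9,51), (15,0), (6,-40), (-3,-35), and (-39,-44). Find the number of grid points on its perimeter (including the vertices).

The number of boundary lattice points is Σ gcd(|Δx|,|Δy|) = gcd(8,36) + gcd(9,35) + gcd(6,51) + gcd(9,40) + gcd(9,5) + gcd(36,9) + gcd(31,96) = 4+1+3+1+1+9+1 = 20.

20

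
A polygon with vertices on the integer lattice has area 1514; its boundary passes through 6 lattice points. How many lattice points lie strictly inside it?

Pick's theorem A = I + B/2 − 1 rearranges to I = A − B/2 + 1 = 1514 − 6/2 + 1 = 1512.

1512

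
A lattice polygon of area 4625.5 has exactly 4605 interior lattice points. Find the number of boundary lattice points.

43

Pick's theorem gives A = I + B/2 − 1, so B = 2(A − I + 1) = 2(4625.5 − 4605 + 1) = 43.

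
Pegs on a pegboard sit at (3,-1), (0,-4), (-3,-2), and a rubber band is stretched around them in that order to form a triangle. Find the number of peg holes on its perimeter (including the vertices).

5

Summing gcd(|Δx|,|Δy|) over the edges gives the boundary count: gcd(3,3) + gcd(3,2) + gcd(6,1) = 3+1+1 = 5.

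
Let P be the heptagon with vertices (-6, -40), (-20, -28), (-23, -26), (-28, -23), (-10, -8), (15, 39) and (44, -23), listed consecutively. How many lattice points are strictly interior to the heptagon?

2591

Using the shoelace formula, 2A = |((-6)·(-28) − (-20)·(-40)) + ((-20)·(-26) − (-23)·(-28)) + ((-23)·(-23) − (-28)·(-26)) + ((-28)·(-8) − (-10)·(-23)) + ((-10)·39 − 15·(-8)) + (15·(-23) − 44·39) + (44·(-40) − (-6)·(-23))| = 5190, so the area is 2595.
The number of boundary lattice points is Σ gcd(|Δx|,|Δy|) = gcd(14,12) + gcd(3,2) + gcd(5,3) + gcd(18,15) + gcd(25,47) + gcd(29,62) + gcd(50,17) = 2+1+1+3+1+1+1 = 10.
Pick's theorem gives I = A − B/2 + 1 = 2595 − 10/2 + 1 = 2591.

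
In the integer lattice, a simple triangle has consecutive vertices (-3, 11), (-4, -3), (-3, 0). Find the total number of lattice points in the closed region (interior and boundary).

13

The shoelace formula gives twice the area as |((-3)·(-3) − (-4)·11) + ((-4)·0 − (-3)·(-3)) + ((-3)·11 − (-3)·0)| = 11, so the area is 5.5.
The number of boundary lattice points is Σ gcd(|Δx|,|Δy|) = gcd(1,14) + gcd(1,3) + gcd(0,11) = 1+1+11 = 13.
Pick's theorem gives I = A − B/2 + 1 = 5.5 − 13/2 + 1 = 0, so the closed region contains I + B = 0 + 13 = 13 lattice points.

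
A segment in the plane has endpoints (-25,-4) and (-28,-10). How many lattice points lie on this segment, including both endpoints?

The number of lattice points on a segment between lattice points is gcd(|Δx|,|Δy|) + 1 = gcd(3,6) + 1 = 3 + 1 = 4.

4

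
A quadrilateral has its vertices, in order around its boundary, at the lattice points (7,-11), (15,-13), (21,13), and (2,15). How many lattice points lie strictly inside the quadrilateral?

The shoelace formula gives twice the area as |[7·(-13) − 15·(-11)] + [15·13 − 21·(-13)] + [21·15 − 2·13] + [2·(-11) − 7·15]| = 704, so the area is 352.
The number of boundary lattice points is Σ gcd(|Δx|,|Δy|) = gcd(8,2) + gcd(6,26) + gcd(19,2) + gcd(5,26) = 2+2+1+1 = 6.
Pick's theorem gives I = A − B/2 + 1 = 352 − 6/2 + 1 = 350.

350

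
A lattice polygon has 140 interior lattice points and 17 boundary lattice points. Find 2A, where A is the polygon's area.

By Pick's theorem, A = I + B/2 − 1 = 140 + 17/2 − 1 = 295/2.
Hence 2A = 295.

295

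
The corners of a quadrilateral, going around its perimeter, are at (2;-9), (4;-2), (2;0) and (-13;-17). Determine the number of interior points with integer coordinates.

Using the shoelace formula, 2A = |(2·(-2) − 4·(-9)) + (4·0 − 2·(-2)) + (2·(-17) − (-13)·0) + ((-13)·(-9) − 2·(-17))| = 153, so the area is 76.5.
Summing gcd(|Δx|,|Δy|) over the edges gives the boundary count: gcd(2,7) + gcd(2,2) + gcd(15,17) + gcd(15,8) = 1+2+1+1 = 5.
By Pick's theorem A = I + B/2 − 1, so I = 76.5 − 5/2 + 1 = 75.

75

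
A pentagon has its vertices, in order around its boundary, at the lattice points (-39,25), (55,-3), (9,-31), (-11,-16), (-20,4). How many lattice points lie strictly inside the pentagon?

The shoelace formula gives twice the area as |((-39)·(-3) − 55·25) + (55·(-31) − 9·(-3)) + (9·(-16) − (-11)·(-31)) + ((-11)·4 − (-20)·(-16)) + ((-20)·25 − (-39)·4)| = 4129, so the area is 4129/2.
The number of boundary lattice points is Σ gcd(|Δx|,|Δy|) = gcd(94,28) + gcd(46,28) + gcd(20,15) + gcd(9,20) + gcd(19,21) = 2+2+5+1+1 = 11.
By Pick's theorem A = I + B/2 − 1, so I = 4129/2 − 11/2 + 1 = 2060.

2060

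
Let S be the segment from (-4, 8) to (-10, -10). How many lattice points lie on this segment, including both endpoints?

The number of lattice points on a segment between lattice points is gcd(|Δx|,|Δy|) + 1 = gcd(6,18) + 1 = 6 + 1 = 7.

7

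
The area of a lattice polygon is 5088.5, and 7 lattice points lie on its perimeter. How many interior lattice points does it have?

Pick's theorem A = I + B/2 − 1 rearranges to I = A − B/2 + 1 = 5088.5 − 7/2 + 1 = 5086.

5086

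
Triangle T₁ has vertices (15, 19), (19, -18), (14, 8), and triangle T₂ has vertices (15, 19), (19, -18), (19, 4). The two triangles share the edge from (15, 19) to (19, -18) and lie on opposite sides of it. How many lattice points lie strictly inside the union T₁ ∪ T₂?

The union is the simple quadrilateral with vertices (15, 19), (14, 8), (19, -18), (19, 4) in order.
By the shoelace formula, twice the signed area is |[15·8 − 14·19] + [14·(-18) − 19·8] + [19·4 − 19·(-18)] + [19·19 − 15·4]| = 169, so the area is 84.5.
Summing gcd(|Δx|,|Δy|) over the edges gives the boundary count: gcd(1,11) + gcd(5,26) + gcd(0,22) + gcd(4,15) = 1+1+22+1 = 25.
By Pick's theorem I = A − B/2 + 1 = 84.5 − 25/2 + 1 = 73.

73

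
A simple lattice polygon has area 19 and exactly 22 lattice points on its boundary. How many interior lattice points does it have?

From Pick's theorem, I = A − B/2 + 1 = 19 − 22/2 + 1 = 9.

9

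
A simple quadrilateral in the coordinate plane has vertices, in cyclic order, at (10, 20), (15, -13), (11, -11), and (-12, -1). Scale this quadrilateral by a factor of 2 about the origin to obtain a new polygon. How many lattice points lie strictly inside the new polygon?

The shoelace formula gives twice the area as |(10·(-13) − 15·20) + (15·(-11) − 11·(-13)) + (11·(-1) − (-12)·(-11)) + ((-12)·20 − 10·(-1))| = 825, so the area is 825/2.
Along each edge there are gcd(|Δx|,|Δy|)+1 lattice points, so counting each shared vertex once the boundary has gcd(5,33) + gcd(4,2) + gcd(23,10) + gcd(22,21) = 1+2+1+1 = 5.
Scaling by 2 multiplies the area by 2² = 4 (so the new area is 1650) and multiplies the boundary lattice-point count by 2, giving 10.
By Pick's theorem, the interior count of the dilated polygon is 1650 − 10/2 + 1 = 1646.

1646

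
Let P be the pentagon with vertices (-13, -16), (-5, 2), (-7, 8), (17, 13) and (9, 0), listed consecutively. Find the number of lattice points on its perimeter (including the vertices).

Along each edge there are gcd(|Δx|,|Δy|)+1 lattice points, so counting each shared vertex once the boundary has gcd(8,18) + gcd(2,6) + gcd(24,5) + gcd(8,13) + gcd(22,16) = 2+2+1+1+2 = 8.

8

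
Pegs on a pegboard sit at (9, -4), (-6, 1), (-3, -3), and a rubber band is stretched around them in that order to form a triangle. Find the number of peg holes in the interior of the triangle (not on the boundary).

The shoelace formula gives twice the area as |[9·1 − (-6)·(-4)] + [(-6)·(-3) − (-3)·1] + [(-3)·(-4) − 9·(-3)]| = 45, so the area is 45/2.
The number of boundary lattice points is Σ gcd(|Δx|,|Δy|) = gcd(15,5) + gcd(3,4) + gcd(12,1) = 5+1+1 = 7.
Pick's theorem gives I = A − B/2 + 1 = 45/2 − 7/2 + 1 = 20.

20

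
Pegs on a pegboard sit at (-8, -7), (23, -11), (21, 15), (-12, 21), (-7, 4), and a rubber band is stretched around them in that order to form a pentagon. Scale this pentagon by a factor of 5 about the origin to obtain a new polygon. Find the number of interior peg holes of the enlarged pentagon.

By the shoelace formula, twice the signed area is |[(-8)·(-11) − 23·(-7)] + [23·15 − 21·(-11)] + [21·21 − (-12)·15] + [(-12)·4 − (-7)·21] + [(-7)·(-7) − (-8)·4]| = 1626, so the area is 813.
Along each edge there are gcd(|Δx|,|Δy|)+1 lattice points, so counting each shared vertex once the boundary has gcd(31,4) + gcd(2,26) + gcd(33,6) + gcd(5,17) + gcd(1,11) = 1+2+3+1+1 = 8.
Scaling by 5 multiplies the area by 5² = 25 (so the new area is 20325) and multiplies the boundary lattice-point count by 5, giving 40.
By Pick's theorem, the interior count of the dilated polygon is 20325 − 40/2 + 1 = 20306.

20306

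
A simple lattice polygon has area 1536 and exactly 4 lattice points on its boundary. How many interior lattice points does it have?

Pick's theorem A = I + B/2 − 1 rearranges to I = A − B/2 + 1 = 1536 − 4/2 + 1 = 1535.

1535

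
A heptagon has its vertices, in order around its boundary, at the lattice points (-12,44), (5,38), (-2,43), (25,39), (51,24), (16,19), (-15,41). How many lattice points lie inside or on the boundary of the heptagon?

The shoelace formula gives twice the area as |[(-12)·38 − 5·44] + [5·43 − (-2)·38] + [(-2)·39 − 25·43] + [25·24 − 51·39] + [51·19 − 16·24] + [16·41 − (-15)·19] + [(-15)·44 − (-12)·41]| = 1569, so the area is 1569/2.
Along each edge there are gcd(|Δx|,|Δy|)+1 lattice points, so counting each shared vertex once the boundary has gcd(17,6) + gcd(7,5) + gcd(27,4) + gcd(26,15) + gcd(35,5) + gcd(31,22) + gcd(3,3) = 1+1+1+1+5+1+3 = 13.
Pick's theorem gives I = A − B/2 + 1 = 1569/2 − 13/2 + 1 = 779, so the closed region contains I + B = 779 + 13 = 792 lattice points.

792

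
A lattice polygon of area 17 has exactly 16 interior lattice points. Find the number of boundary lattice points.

4

Pick's theorem gives A = I + B/2 − 1, so B = 2(A − I + 1) = 2(17 − 16 + 1) = 4.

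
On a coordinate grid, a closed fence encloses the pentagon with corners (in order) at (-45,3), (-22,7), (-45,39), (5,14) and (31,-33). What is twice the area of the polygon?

By the shoelace formula, twice the signed area is |[(-45)·7 − (-22)·3] + [(-22)·39 − (-45)·7] + [(-45)·14 − 5·39] + [5·(-33) − 31·14] + [31·3 − (-45)·(-33)]| = 3608, so the area is 1804.

3608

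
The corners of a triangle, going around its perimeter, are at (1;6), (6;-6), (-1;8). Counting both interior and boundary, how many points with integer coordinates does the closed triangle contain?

The shoelace formula gives twice the area as |[1·(-6) − 6·6] + [6·8 − (-1)·(-6)] + [(-1)·6 − 1·8]| = 14, so the area is 7.
The number of boundary lattice points is Σ gcd(|Δx|,|Δy|) = gcd(5,12) + gcd(7,14) + gcd(2,2) = 1+7+2 = 10.
Pick's theorem gives I = A − B/2 + 1 = 7 − 10/2 + 1 = 3, so the closed region contains I + B = 3 + 10 = 13 lattice points.

13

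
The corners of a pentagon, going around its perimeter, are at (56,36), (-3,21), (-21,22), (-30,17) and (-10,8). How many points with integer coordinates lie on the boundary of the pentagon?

Summing gcd(|Δx|,|Δy|) over the edges gives the boundary count: gcd(59,15) + gcd(18,1) + gcd(9,5) + gcd(20,9) + gcd(66,28) = 1+1+1+1+2 = 6.

6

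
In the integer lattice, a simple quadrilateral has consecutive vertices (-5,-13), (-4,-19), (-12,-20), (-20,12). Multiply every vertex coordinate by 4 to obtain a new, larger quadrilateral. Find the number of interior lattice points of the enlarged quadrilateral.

Using the shoelace formula, 2A = |[(-5)·(-19) − (-4)·(-13)] + [(-4)·(-20) − (-12)·(-19)] + [(-12)·12 − (-20)·(-20)] + [(-20)·(-13) − (-5)·12]| = 329, so the area is 164.5.
Summing gcd(|Δx|,|Δy|) over the edges gives the boundary count: gcd(1,6) + gcd(8,1) + gcd(8,32) + gcd(15,25) = 1+1+8+5 = 15.
Scaling by 4 multiplies the area by 4² = 16 (so the new area is 2632) and multiplies the boundary lattice-point count by 4, giving 60.
By Pick's theorem, the interior count of the dilated polygon is 2632 − 60/2 + 1 = 2603.

2603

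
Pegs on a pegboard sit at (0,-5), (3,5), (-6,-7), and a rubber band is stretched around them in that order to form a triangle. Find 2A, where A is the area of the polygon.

Using the shoelace formula, 2A = |[0·5 − 3·(-5)] + [3·(-7) − (-6)·5] + [(-6)·(-5) − 0·(-7)]| = 54, so the area is 27.

54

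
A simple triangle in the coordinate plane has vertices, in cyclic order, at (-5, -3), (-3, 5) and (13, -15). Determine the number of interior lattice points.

The shoelace formula gives twice the area as |[(-5)·5 − (-3)·(-3)] + [(-3)·(-15) − 13·5] + [13·(-3) − (-5)·(-15)]| = 168, so the area is 84.
Along each edge there are gcd(|Δx|,|Δy|)+1 lattice points, so counting each shared vertex once the boundary has gcd(2,8) + gcd(16,20) + gcd(18,12) = 2+4+6 = 12.
By Pick's theorem A = I + B/2 − 1, so I = 84 − 12/2 + 1 = 79.

79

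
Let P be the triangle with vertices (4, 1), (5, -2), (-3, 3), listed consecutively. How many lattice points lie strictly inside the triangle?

Using the shoelace formula, 2A = |[4·(-2) − 5·1] + [5·3 − (-3)·(-2)] + [(-3)·1 − 4·3]| = 19, so the area is 19/2.
The number of boundary lattice points is Σ gcd(|Δx|,|Δy|) = gcd(1,3) + gcd(8,5) + gcd(7,2) = 1+1+1 = 3.
Pick's theorem gives I = A − B/2 + 1 = 19/2 − 3/2 + 1 = 9.

9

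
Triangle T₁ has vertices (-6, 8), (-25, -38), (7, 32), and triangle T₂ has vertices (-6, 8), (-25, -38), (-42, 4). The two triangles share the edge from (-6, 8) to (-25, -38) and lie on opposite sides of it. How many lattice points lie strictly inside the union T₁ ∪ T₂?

The union is the simple quadrilateral with vertices (-6, 8), (7, 32), (-25, -38), (-42, 4) in order.
By the shoelace formula, twice the signed area is |[(-6)·32 − 7·8] + [7·(-38) − (-25)·32] + [(-25)·4 − (-42)·(-38)] + [(-42)·8 − (-6)·4]| = 1722, so the area is 861.
Summing gcd(|Δx|,|Δy|) over the edges gives the boundary count: gcd(13,24) + gcd(32,70) + gcd(17,42) + gcd(36,4) = 1+2+1+4 = 8.
By Pick's theorem I = A − B/2 + 1 = 861 − 8/2 + 1 = 858.

858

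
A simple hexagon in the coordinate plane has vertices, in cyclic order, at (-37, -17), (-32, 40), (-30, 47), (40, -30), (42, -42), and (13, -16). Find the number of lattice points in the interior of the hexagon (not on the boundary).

By the shoelace formula, twice the signed area is |((-37)·40 − (-32)·(-17)) + ((-32)·47 − (-30)·40) + ((-30)·(-30) − 40·47) + (40·(-42) − 42·(-30)) + (42·(-16) − 13·(-42)) + (13·(-17) − (-37)·(-16))| = 4667, so the area is 4667/2.
Along each edge there are gcd(|Δx|,|Δy|)+1 lattice points, so counting each shared vertex once the boundary has gcd(5,57) + gcd(2,7) + gcd(70,77) + gcd(2,12) + gcd(29,26) + gcd(50,1) = 1+1+7+2+1+1 = 13.
Pick's theorem gives I = A − B/2 + 1 = 4667/2 − 13/2 + 1 = 2328.

2328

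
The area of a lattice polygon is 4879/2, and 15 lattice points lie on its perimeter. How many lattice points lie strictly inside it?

Pick's theorem A = I + B/2 − 1 rearranges to I = A − B/2 + 1 = 4879/2 − 15/2 + 1 = 2433.

2433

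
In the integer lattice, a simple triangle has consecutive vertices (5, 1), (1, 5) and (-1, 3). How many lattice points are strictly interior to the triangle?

5

The shoelace formula gives twice the area as |(5·5 − 1·1) + (1·3 − (-1)·5) + ((-1)·1 − 5·3)| = 16, so the area is 8.
Summing gcd(|Δx|,|Δy|) over the edges gives the boundary count: gcd(4,4) + gcd(2,2) + gcd(6,2) = 4+2+2 = 8.
By Pick's theorem A = I + B/2 − 1, so I = 8 − 8/2 + 1 = 5.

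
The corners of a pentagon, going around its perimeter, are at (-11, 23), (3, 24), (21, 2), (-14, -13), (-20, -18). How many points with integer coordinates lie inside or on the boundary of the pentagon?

877

By the shoelace formula, twice the signed area is |((-11)·24 − 3·23) + (3·2 − 21·24) + (21·(-13) − (-14)·2) + ((-14)·(-18) − (-20)·(-13)) + ((-20)·23 − (-11)·(-18))| = 1742, so the area is 871.
Summing gcd(|Δx|,|Δy|) over the edges gives the boundary count: gcd(14,1) + gcd(18,22) + gcd(35,15) + gcd(6,5) + gcd(9,41) = 1+2+5+1+1 = 10.
Pick's theorem gives I = A − B/2 + 1 = 871 − 10/2 + 1 = 867, so the closed region contains I + B = 867 + 10 = 877 lattice points.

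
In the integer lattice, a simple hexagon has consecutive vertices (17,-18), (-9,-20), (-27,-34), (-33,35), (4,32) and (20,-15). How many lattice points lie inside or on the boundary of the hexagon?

2409

By the shoelace formula, twice the signed area is |(17·(-20) − (-9)·(-18)) + ((-9)·(-34) − (-27)·(-20)) + ((-27)·35 − (-33)·(-34)) + ((-33)·32 − 4·35) + (4·(-15) − 20·32) + (20·(-18) − 17·(-15))| = 4804, so the area is 2402.
Summing gcd(|Δx|,|Δy|) over the edges gives the boundary count: gcd(26,2) + gcd(18,14) + gcd(6,69) + gcd(37,3) + gcd(16,47) + gcd(3,3) = 2+2+3+1+1+3 = 12.
Pick's theorem gives I = A − B/2 + 1 = 2402 − 12/2 + 1 = 2397, so the closed region contains I + B = 2397 + 12 = 2409 lattice points.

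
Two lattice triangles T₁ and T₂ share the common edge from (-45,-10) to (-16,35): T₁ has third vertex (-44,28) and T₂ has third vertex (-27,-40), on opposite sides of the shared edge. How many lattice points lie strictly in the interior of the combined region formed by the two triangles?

The union is the simple quadrilateral with vertices (-45,-10), (-44,28), (-16,35), (-27,-40) in order.
By the shoelace formula, twice the signed area is |[(-45)·28 − (-44)·(-10)] + [(-44)·35 − (-16)·28] + [(-16)·(-40) − (-27)·35] + [(-27)·(-10) − (-45)·(-40)]| = 2737, so the area is 2737/2.
Along each edge there are gcd(|Δx|,|Δy|)+1 lattice points, so counting each shared vertex once the boundary has gcd(1,38) + gcd(28,7) + gcd(11,75) + gcd(18,30) = 1+7+1+6 = 15.
By Pick's theorem I = A − B/2 + 1 = 2737/2 − 15/2 + 1 = 1362.

1362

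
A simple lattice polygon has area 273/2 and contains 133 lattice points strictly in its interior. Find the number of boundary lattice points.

9

Pick's theorem gives A = I + B/2 − 1, so B = 2(A − I + 1) = 2(273/2 − 133 + 1) = 9.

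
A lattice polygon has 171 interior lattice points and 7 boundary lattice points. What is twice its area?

Pick's theorem states A = I + B/2 − 1, so A = 171 + 7/2 − 1 = 347/2.
Hence 2A = 347.

347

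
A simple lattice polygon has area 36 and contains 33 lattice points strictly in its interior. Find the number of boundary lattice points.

Pick's theorem gives A = I + B/2 − 1, so B = 2(A − I + 1) = 2(36 − 33 + 1) = 8.

8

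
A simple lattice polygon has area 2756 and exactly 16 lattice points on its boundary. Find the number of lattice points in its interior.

2749

From Pick's theorem, I = A − B/2 + 1 = 2756 − 16/2 + 1 = 2749.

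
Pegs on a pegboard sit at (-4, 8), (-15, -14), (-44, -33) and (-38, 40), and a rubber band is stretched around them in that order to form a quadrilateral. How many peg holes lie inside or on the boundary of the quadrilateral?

1560

By the shoelace formula, twice the signed area is |[(-4)·(-14) − (-15)·8] + [(-15)·(-33) − (-44)·(-14)] + [(-44)·40 − (-38)·(-33)] + [(-38)·8 − (-4)·40]| = 3103, so the area is 3103/2.
Summing gcd(|Δx|,|Δy|) over the edges gives the boundary count: gcd(11,22) + gcd(29,19) + gcd(6,73) + gcd(34,32) = 11+1+1+2 = 15.
Pick's theorem gives I = A − B/2 + 1 = 3103/2 − 15/2 + 1 = 1545, so the closed region contains I + B = 1545 + 15 = 1560 lattice points.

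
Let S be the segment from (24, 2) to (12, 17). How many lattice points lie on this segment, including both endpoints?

The number of lattice points on a segment between lattice points is gcd(|Δx|,|Δy|) + 1 = gcd(12,15) + 1 = 3 + 1 = 4.

4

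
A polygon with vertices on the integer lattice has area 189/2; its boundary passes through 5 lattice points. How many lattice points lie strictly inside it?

From Pick's theorem, I = A − B/2 + 1 = 189/2 − 5/2 + 1 = 93.

93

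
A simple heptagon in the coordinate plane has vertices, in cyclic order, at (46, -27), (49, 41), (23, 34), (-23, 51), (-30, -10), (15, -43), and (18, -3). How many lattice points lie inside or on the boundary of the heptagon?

4741

The shoelace formula gives twice the area as |[46·41 − 49·(-27)] + [49·34 − 23·41] + [23·51 − (-23)·34] + [(-23)·(-10) − (-30)·51] + [(-30)·(-43) − 15·(-10)] + [15·(-3) − 18·(-43)] + [18·(-27) − 46·(-3)]| = 9468, so the area is 4734.
The number of boundary lattice points is Σ gcd(|Δx|,|Δy|) = gcd(3,68) + gcd(26,7) + gcd(46,17) + gcd(7,61) + gcd(45,33) + gcd(3,40) + gcd(28,24) = 1+1+1+1+3+1+4 = 12.
Pick's theorem gives I = A − B/2 + 1 = 4734 − 12/2 + 1 = 4729, so the closed region contains I + B = 4729 + 12 = 4741 lattice points.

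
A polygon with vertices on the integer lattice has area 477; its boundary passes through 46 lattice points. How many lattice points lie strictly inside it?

Pick's theorem A = I + B/2 − 1 rearranges to I = A − B/2 + 1 = 477 − 46/2 + 1 = 455.

455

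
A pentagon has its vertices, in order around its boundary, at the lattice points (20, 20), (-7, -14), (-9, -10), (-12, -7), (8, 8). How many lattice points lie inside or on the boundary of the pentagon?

By the shoelace formula, twice the signed area is |[20·(-14) − (-7)·20] + [(-7)·(-10) − (-9)·(-14)] + [(-9)·(-7) − (-12)·(-10)] + [(-12)·8 − 8·(-7)] + [8·20 − 20·8]| = 293, so the area is 146.5.
Summing gcd(|Δx|,|Δy|) over the edges gives the boundary count: gcd(27,34) + gcd(2,4) + gcd(3,3) + gcd(20,15) + gcd(12,12) = 1+2+3+5+12 = 23.
Pick's theorem gives I = A − B/2 + 1 = 146.5 − 23/2 + 1 = 136, so the closed region contains I + B = 136 + 23 = 159 lattice points.

159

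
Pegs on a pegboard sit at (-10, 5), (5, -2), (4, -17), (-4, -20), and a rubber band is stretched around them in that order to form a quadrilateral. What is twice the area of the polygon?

450

Using the shoelace formula, 2A = |[(-10)·(-2) − 5·5] + [5·(-17) − 4·(-2)] + [4·(-20) − (-4)·(-17)] + [(-4)·5 − (-10)·(-20)]| = 450, so the area is 225.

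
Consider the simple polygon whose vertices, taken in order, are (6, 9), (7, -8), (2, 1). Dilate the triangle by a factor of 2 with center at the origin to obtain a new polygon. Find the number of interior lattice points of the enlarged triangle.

Using the shoelace formula, 2A = |(6·(-8) − 7·9) + (7·1 − 2·(-8)) + (2·9 − 6·1)| = 76, so the area is 38.
The number of boundary lattice points is Σ gcd(|Δx|,|Δy|) = gcd(1,17) + gcd(5,9) + gcd(4,8) = 1+1+4 = 6.
Scaling by 2 multiplies the area by 2² = 4 (so the new area is 152) and multiplies the boundary lattice-point count by 2, giving 12.
By Pick's theorem, the interior count of the dilated polygon is 152 − 12/2 + 1 = 147.

147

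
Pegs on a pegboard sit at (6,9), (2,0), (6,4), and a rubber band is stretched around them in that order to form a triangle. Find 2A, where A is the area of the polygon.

Using the shoelace formula, 2A = |[6·0 − 2·9] + [2·4 − 6·0] + [6·9 − 6·4]| = 20, so the area is 10.

20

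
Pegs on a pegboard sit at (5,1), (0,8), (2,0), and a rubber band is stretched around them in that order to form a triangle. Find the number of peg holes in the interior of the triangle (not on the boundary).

Using the shoelace formula, 2A = |[5·8 − 0·1] + [0·0 − 2·8] + [2·1 − 5·0]| = 26, so the area is 13.
The number of boundary lattice points is Σ gcd(|Δx|,|Δy|) = gcd(5,7) + gcd(2,8) + gcd(3,1) = 1+2+1 = 4.
Pick's theorem gives I = A − B/2 + 1 = 13 − 4/2 + 1 = 12.

12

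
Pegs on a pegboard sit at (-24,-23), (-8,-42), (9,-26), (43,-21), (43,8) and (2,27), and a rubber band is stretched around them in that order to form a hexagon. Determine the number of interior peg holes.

By the shoelace formula, twice the signed area is |((-24)·(-42) − (-8)·(-23)) + ((-8)·(-26) − 9·(-42)) + (9·(-21) − 43·(-26)) + (43·8 − 43·(-21)) + (43·27 − 2·8) + (2·(-23) − (-24)·27)| = 5333, so the area is 5333/2.
Summing gcd(|Δx|,|Δy|) over the edges gives the boundary count: gcd(16,19) + gcd(17,16) + gcd(34,5) + gcd(0,29) + gcd(41,19) + gcd(26,50) = 1+1+1+29+1+2 = 35.
Pick's theorem gives I = A − B/2 + 1 = 5333/2 − 35/2 + 1 = 2650.

2650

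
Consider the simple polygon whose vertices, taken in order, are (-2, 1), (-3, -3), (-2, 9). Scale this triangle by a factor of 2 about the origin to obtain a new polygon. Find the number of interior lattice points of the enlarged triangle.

The shoelace formula gives twice the area as |((-2)·(-3) − (-3)·1) + ((-3)·9 − (-2)·(-3)) + ((-2)·1 − (-2)·9)| = 8, so the area is 4.
The number of boundary lattice points is Σ gcd(|Δx|,|Δy|) = gcd(1,4) + gcd(1,12) + gcd(0,8) = 1+1+8 = 10.
Scaling by 2 multiplies the area by 2² = 4 (so the new area is 16) and multiplies the boundary lattice-point count by 2, giving 20.
By Pick's theorem, the interior count of the dilated polygon is 16 − 20/2 + 1 = 7.

7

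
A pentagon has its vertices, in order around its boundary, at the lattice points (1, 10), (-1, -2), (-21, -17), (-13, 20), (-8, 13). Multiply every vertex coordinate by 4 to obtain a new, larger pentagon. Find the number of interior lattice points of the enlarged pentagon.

The shoelace formula gives twice the area as |(1·(-2) − (-1)·10) + ((-1)·(-17) − (-21)·(-2)) + ((-21)·20 − (-13)·(-17)) + ((-13)·13 − (-8)·20) + ((-8)·10 − 1·13)| = 760, so the area is 380.
Summing gcd(|Δx|,|Δy|) over the edges gives the boundary count: gcd(2,12) + gcd(20,15) + gcd(8,37) + gcd(5,7) + gcd(9,3) = 2+5+1+1+3 = 12.
Scaling by 4 multiplies the area by 4² = 16 (so the new area is 6080) and multiplies the boundary lattice-point count by 4, giving 48.
By Pick's theorem, the interior count of the dilated polygon is 6080 − 48/2 + 1 = 6057.

6057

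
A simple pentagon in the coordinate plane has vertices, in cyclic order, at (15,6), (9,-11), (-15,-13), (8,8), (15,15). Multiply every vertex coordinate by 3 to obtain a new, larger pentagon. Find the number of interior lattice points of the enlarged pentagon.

Using the shoelace formula, 2A = |(15·(-11) − 9·6) + (9·(-13) − (-15)·(-11)) + ((-15)·8 − 8·(-13)) + (8·15 − 15·8) + (15·6 − 15·15)| = 652, so the area is 326.
Along each edge there are gcd(|Δx|,|Δy|)+1 lattice points, so counting each shared vertex once the boundary has gcd(6,17) + gcd(24,2) + gcd(23,21) + gcd(7,7) + gcd(0,9) = 1+2+1+7+9 = 20.
Scaling by 3 multiplies the area by 3² = 9 (so the new area is 2934) and multiplies the boundary lattice-point count by 3, giving 60.
By Pick's theorem, the interior count of the dilated polygon is 2934 − 60/2 + 1 = 2905.

2905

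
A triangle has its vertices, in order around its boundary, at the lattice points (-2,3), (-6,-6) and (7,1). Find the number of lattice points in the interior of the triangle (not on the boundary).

44

The shoelace formula gives twice the area as |[(-2)·(-6) − (-6)·3] + [(-6)·1 − 7·(-6)] + [7·3 − (-2)·1]| = 89, so the area is 89/2.
The number of boundary lattice points is Σ gcd(|Δx|,|Δy|) = gcd(4,9) + gcd(13,7) + gcd(9,2) = 1+1+1 = 3.
Pick's theorem gives I = A − B/2 + 1 = 89/2 − 3/2 + 1 = 44.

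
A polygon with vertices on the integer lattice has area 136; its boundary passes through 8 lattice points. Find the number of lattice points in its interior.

Pick's theorem A = I + B/2 − 1 rearranges to I = A − B/2 + 1 = 136 − 8/2 + 1 = 133.

133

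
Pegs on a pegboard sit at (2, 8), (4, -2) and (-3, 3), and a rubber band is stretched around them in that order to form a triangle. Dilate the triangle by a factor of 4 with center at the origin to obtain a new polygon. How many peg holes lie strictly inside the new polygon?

By the shoelace formula, twice the signed area is |[2·(-2) − 4·8] + [4·3 − (-3)·(-2)] + [(-3)·8 − 2·3]| = 60, so the area is 30.
Along each edge there are gcd(|Δx|,|Δy|)+1 lattice points, so counting each shared vertex once the boundary has gcd(2,10) + gcd(7,5) + gcd(5,5) = 2+1+5 = 8.
Scaling by 4 multiplies the area by 4² = 16 (so the new area is 480) and multiplies the boundary lattice-point count by 4, giving 32.
By Pick's theorem, the interior count of the dilated polygon is 480 − 32/2 + 1 = 465.

465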